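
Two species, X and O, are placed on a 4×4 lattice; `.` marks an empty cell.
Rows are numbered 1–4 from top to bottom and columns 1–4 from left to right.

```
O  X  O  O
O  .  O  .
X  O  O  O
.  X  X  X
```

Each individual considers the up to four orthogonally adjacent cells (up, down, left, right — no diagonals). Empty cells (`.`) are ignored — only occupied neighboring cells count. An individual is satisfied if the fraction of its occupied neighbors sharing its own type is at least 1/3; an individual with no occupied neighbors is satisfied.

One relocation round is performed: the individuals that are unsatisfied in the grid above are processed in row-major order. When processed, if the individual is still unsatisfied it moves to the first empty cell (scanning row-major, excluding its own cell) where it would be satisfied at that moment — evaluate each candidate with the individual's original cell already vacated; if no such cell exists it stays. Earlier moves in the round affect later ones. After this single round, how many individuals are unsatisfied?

0

Initially unsatisfied (in order): (1,2), (3,1).
  (1,2) → (4,1).
  (3,1): now satisfied by earlier moves; stays.
Resulting grid:
O . O O
O . O .
X O O O
X X X X
All satisfied now.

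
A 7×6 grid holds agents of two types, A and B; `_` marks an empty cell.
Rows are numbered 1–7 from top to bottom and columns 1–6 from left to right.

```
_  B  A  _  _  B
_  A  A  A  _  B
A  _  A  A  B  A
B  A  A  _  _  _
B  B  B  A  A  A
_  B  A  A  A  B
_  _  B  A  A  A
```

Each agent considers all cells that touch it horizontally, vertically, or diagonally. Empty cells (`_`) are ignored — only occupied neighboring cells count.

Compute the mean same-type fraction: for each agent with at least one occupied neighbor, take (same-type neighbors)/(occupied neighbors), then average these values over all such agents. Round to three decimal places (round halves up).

0.615

Row 1: (1,2)B 0/3 · (1,3)A 3/4 · (1,6)B 1/1
Row 2: (2,2)A 4/5 · (2,3)A 5/6 · (2,4)A 4/5 · (2,6)B 2/3
Row 3: (3,1)A 2/3 · (3,3)A 6/6 · (3,4)A 4/5 · (3,5)B 1/4 · (3,6)A 0/2
Row 4: (4,1)B 2/4 · (4,2)A 3/7 · (4,3)A 4/6
Row 5: (5,1)B 3/4 · (5,2)B 4/7 · (5,3)B 2/7 · (5,4)A 5/6 · (5,5)A 4/5 · (5,6)A 2/3
Row 6: (6,2)B 4/5 · (6,3)A 3/7 · (6,4)A 6/8 · (6,5)A 7/8 · (6,6)B 0/5
Row 7: (7,3)B 1/4 · (7,4)A 4/5 · (7,5)A 4/5 · (7,6)A 2/3
Sum over 30 agents: 0/3 + 3/4 + 1/1 + 4/5 + 5/6 + 4/5 + 2/3 + 2/3 + 6/6 + 4/5 + 1/4 + 0/2 + 2/4 + 3/7 + 4/6 + 3/4 + 4/7 + 2/7 + 5/6 + 4/5 + 2/3 + 4/5 + 3/7 + 6/8 + 7/8 + 0/5 + 1/4 + 4/5 + 4/5 + 2/3 = 5163/280; mean = 5163/280 ÷ 30 = 1721/2800 = 0.614642… → 0.615.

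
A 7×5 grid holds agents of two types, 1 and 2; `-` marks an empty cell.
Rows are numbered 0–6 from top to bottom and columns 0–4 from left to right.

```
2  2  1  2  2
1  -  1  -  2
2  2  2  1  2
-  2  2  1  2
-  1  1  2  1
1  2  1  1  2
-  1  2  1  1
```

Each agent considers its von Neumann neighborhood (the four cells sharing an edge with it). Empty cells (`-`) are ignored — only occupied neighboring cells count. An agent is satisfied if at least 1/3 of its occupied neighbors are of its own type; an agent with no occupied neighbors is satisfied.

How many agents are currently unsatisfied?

9

(0,0)2 1/2 ok
(0,1)2 1/2 ok
(0,2)1 1/3 ok
(0,3)2 1/2 ok
(0,4)2 2/2 ok
(1,0)1 0/2 unhappy
(1,2)1 1/2 ok
(1,4)2 2/2 ok
(2,0)2 1/2 ok
(2,1)2 3/3 ok
(2,2)2 2/4 ok
(2,3)1 1/3 ok
(2,4)2 2/3 ok
(3,1)2 2/3 ok
(3,2)2 2/4 ok
(3,3)1 1/4 unhappy
(3,4)2 1/3 ok
(4,1)1 1/3 ok
(4,2)1 2/4 ok
(4,3)2 0/4 unhappy
(4,4)1 0/3 unhappy
(5,0)1 0/1 unhappy
(5,1)2 0/4 unhappy
(5,2)1 2/4 ok
(5,3)1 2/4 ok
(5,4)2 0/3 unhappy
(6,1)1 0/2 unhappy
(6,2)2 0/3 unhappy
(6,3)1 2/3 ok
(6,4)1 1/2 ok
Unsatisfied: (1,0), (3,3), (4,3), (4,4), (5,0), (5,1), (5,4), (6,1), (6,2) — 9 in total.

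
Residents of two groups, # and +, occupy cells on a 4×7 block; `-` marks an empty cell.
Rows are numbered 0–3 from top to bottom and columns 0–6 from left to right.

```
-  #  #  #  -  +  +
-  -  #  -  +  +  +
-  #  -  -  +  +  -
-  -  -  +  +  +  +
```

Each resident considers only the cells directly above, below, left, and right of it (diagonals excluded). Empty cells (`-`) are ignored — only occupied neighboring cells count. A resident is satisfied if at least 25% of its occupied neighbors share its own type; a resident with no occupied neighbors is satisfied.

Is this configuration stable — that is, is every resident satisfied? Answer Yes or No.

Yes

(0,1)# 1/1 ok
(0,2)# 3/3 ok
(0,3)# 1/1 ok
(0,5)+ 2/2 ok
(0,6)+ 2/2 ok
(1,2)# 1/1 ok
(1,4)+ 2/2 ok
(1,5)+ 4/4 ok
(1,6)+ 2/2 ok
(2,1)# 0/0 ok
(2,4)+ 3/3 ok
(2,5)+ 3/3 ok
(3,3)+ 1/1 ok
(3,4)+ 3/3 ok
(3,5)+ 3/3 ok
(3,6)+ 1/1 ok
All meet the threshold, so the configuration is stable.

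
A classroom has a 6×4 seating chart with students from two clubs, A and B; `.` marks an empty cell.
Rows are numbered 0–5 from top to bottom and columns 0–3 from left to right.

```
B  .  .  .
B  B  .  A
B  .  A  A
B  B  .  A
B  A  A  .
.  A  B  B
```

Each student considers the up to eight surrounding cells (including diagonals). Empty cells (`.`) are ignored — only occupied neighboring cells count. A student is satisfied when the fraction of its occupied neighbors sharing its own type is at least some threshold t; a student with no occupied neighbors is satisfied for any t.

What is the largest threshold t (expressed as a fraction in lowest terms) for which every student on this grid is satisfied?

1/4

Row 0: (0,0)B 2/2
Row 1: (1,0)B 3/3 · (1,1)B 3/4 · (1,3)A 2/2
Row 2: (2,0)B 4/4 · (2,2)A 3/5 · (2,3)A 3/3
Row 3: (3,0)B 3/4 · (3,1)B 3/6 · (3,3)A 3/3
Row 4: (4,0)B 2/4 · (4,1)A 2/6 · (4,2)A 3/6
Row 5: (5,1)A 2/4 · (5,2)B 1/4 · (5,3)B 1/2
The smallest same-type fraction is 1/4 at (5,2), which reduces to 1/4. Any threshold above that leaves this student unsatisfied.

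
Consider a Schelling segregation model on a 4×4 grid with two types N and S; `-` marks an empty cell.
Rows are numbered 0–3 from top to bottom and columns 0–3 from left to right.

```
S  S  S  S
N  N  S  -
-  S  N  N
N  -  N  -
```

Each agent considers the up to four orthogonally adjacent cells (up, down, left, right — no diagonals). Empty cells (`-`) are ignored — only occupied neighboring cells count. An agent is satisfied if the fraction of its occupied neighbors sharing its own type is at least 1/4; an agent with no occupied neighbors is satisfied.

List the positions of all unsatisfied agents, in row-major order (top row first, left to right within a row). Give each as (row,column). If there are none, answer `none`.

(2,1)

Row 0: (0,0)S 1/2 satisfied · (0,1)S 2/3 satisfied · (0,2)S 3/3 satisfied · (0,3)S 1/1 satisfied
Row 1: (1,0)N 1/2 satisfied · (1,1)N 1/4 satisfied · (1,2)S 1/3 satisfied
Row 2: (2,1)S 0/2 not · (2,2)N 2/4 satisfied · (2,3)N 1/1 satisfied
Row 3: (3,0)N 0/0 satisfied · (3,2)N 1/1 satisfied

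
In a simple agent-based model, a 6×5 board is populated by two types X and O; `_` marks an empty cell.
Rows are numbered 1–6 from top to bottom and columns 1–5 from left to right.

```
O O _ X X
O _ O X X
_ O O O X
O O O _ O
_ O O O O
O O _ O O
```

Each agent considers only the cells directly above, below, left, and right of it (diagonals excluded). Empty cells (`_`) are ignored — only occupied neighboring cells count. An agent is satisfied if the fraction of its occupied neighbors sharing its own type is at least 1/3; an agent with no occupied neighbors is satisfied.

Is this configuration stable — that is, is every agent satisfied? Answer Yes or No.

Yes

(1,1)O 2/2 ✓
(1,2)O 1/1 ✓
(1,4)X 2/2 ✓
(1,5)X 2/2 ✓
(2,1)O 1/1 ✓
(2,3)O 1/2 ✓
(2,4)X 2/4 ✓
(2,5)X 3/3 ✓
(3,2)O 2/2 ✓
(3,3)O 4/4 ✓
(3,4)O 1/3 ✓
(3,5)X 1/3 ✓
(4,1)O 1/1 ✓
(4,2)O 4/4 ✓
(4,3)O 3/3 ✓
(4,5)O 1/2 ✓
(5,2)O 3/3 ✓
(5,3)O 3/3 ✓
(5,4)O 3/3 ✓
(5,5)O 3/3 ✓
(6,1)O 1/1 ✓
(6,2)O 2/2 ✓
(6,4)O 2/2 ✓
(6,5)O 2/2 ✓
All meet the threshold, so the configuration is stable.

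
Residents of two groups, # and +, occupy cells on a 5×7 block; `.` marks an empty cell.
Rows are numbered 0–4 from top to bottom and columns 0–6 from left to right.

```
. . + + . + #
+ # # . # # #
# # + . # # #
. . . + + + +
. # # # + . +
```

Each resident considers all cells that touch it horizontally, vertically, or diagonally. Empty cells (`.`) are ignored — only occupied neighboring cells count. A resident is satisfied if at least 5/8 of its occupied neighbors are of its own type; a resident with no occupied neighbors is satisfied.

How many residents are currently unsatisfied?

16

(0,2)+ 1/3 ✗
(0,3)+ 1/3 ✗
(0,5)+ 0/4 ✗
(0,6)# 2/3 ✓
(1,0)+ 0/3 ✗
(1,1)# 3/6 ✗
(1,2)# 2/5 ✗
(1,4)# 3/5 ✗
(1,5)# 6/7 ✓
(1,6)# 4/5 ✓
(2,0)# 2/3 ✓
(2,1)# 3/5 ✗
(2,2)+ 1/4 ✗
(2,4)# 3/6 ✗
(2,5)# 5/8 ✓
(2,6)# 3/5 ✗
(3,3)+ 3/6 ✗
(3,4)+ 3/6 ✗
(3,5)+ 4/7 ✗
(3,6)+ 2/4 ✗
(4,1)# 1/1 ✓
(4,2)# 2/3 ✓
(4,3)# 1/4 ✗
(4,4)+ 3/4 ✓
(4,6)+ 2/2 ✓
Unsatisfied: (0,2), (0,3), (0,5), (1,0), (1,1), (1,2), (1,4), (2,1), (2,2), (2,4), (2,6), (3,3), (3,4), (3,5), (3,6), (4,3) — 16 in total.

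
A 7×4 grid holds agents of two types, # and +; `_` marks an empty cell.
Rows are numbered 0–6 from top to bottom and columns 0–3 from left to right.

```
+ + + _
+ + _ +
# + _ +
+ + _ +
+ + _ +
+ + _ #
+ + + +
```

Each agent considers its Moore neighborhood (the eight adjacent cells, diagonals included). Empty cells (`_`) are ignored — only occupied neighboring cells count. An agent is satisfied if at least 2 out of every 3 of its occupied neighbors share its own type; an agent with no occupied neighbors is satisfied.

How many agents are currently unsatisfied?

Row 0: (0,0)+ 3/3 satisfied · (0,1)+ 4/4 satisfied · (0,2)+ 3/3 satisfied
Row 1: (1,0)+ 4/5 satisfied · (1,1)+ 5/6 satisfied · (1,3)+ 2/2 satisfied
Row 2: (2,0)# 0/5 not · (2,1)+ 4/5 satisfied · (2,3)+ 2/2 satisfied
Row 3: (3,0)+ 4/5 satisfied · (3,1)+ 4/5 satisfied · (3,3)+ 2/2 satisfied
Row 4: (4,0)+ 5/5 satisfied · (4,1)+ 5/5 satisfied · (4,3)+ 1/2 not
Row 5: (5,0)+ 5/5 satisfied · (5,1)+ 6/6 satisfied · (5,3)# 0/3 not
Row 6: (6,0)+ 3/3 satisfied · (6,1)+ 4/4 satisfied · (6,2)+ 3/4 satisfied · (6,3)+ 1/2 not
Unsatisfied: (2,0), (4,3), (5,3), (6,3) — 4 in total.

4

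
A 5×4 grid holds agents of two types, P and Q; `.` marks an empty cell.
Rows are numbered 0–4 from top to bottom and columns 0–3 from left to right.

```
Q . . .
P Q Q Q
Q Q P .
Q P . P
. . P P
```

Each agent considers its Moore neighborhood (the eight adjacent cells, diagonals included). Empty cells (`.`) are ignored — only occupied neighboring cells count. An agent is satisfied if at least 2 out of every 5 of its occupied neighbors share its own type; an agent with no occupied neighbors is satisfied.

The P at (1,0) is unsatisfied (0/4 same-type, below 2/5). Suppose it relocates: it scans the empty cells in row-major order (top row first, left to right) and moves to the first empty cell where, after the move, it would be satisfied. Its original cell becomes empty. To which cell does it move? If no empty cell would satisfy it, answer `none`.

(2,3)

Vacating (1,0). Empty cells in order:
  (0,1): 0/3 same-type → still unsatisfied.
  (0,2): 0/3 same-type → still unsatisfied.
  (0,3): 0/2 same-type → still unsatisfied.
  (2,3): 2/4 same-type → satisfied — stop here.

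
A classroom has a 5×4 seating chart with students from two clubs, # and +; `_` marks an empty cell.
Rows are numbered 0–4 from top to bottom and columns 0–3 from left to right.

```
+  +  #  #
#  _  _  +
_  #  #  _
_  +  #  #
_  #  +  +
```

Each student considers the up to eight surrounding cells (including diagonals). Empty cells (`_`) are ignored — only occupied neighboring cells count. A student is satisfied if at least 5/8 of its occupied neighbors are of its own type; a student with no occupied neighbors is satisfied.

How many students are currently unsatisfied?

13

Row 0: (0,0)+ 1/2 not · (0,1)+ 1/3 not · (0,2)# 1/3 not · (0,3)# 1/2 not
Row 1: (1,0)# 1/3 not · (1,3)+ 0/3 not
Row 2: (2,1)# 3/4 satisfied · (2,2)# 3/5 not
Row 3: (3,1)+ 1/5 not · (3,2)# 4/7 not · (3,3)# 2/4 not
Row 4: (4,1)# 1/3 not · (4,2)+ 2/5 not · (4,3)+ 1/3 not
Unsatisfied: (0,0), (0,1), (0,2), (0,3), (1,0), (1,3), (2,2), (3,1), (3,2), (3,3), (4,1), (4,2), (4,3) — 13 in total.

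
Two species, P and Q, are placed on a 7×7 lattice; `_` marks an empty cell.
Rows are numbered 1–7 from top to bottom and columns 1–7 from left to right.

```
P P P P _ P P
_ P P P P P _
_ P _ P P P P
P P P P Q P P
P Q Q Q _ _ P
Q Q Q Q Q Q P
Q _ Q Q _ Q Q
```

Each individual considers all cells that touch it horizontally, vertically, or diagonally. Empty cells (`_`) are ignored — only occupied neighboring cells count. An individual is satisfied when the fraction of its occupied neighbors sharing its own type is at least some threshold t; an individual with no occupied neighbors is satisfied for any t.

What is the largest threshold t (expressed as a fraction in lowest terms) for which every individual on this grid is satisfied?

1/6

Row 1: (1,1)P 2/2 · (1,2)P 4/4 · (1,3)P 5/5 · (1,4)P 4/4 · (1,6)P 3/3 · (1,7)P 2/2
Row 2: (2,2)P 5/5 · (2,3)P 7/7 · (2,4)P 6/6 · (2,5)P 7/7 · (2,6)P 6/6
Row 3: (3,2)P 5/5 · (3,4)P 6/7 · (3,5)P 7/8 · (3,6)P 6/7 · (3,7)P 4/4
Row 4: (4,1)P 3/4 · (4,2)P 4/6 · (4,3)P 4/7 · (4,4)P 3/6 · (4,5)Q 1/6 · (4,6)P 5/6 · (4,7)P 4/4
Row 5: (5,1)P 2/5 · (5,2)Q 4/8 · (5,3)Q 5/8 · (5,4)Q 5/7 · (5,7)P 3/4
Row 6: (6,1)Q 3/4 · (6,2)Q 6/7 · (6,3)Q 7/7 · (6,4)Q 6/6 · (6,5)Q 5/5 · (6,6)Q 3/5 · (6,7)P 1/4
Row 7: (7,1)Q 2/2 · (7,3)Q 4/4 · (7,4)Q 4/4 · (7,6)Q 3/4 · (7,7)Q 2/3
The smallest same-type fraction is 1/6 at (4,5), which reduces to 1/6. Any threshold above that leaves this individual unsatisfied.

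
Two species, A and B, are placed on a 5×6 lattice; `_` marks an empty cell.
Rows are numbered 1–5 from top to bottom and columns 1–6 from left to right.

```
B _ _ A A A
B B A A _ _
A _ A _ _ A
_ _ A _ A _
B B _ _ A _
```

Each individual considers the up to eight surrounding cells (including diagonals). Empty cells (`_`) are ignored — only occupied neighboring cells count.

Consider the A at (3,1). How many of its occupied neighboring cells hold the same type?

Occupied neighbors of (3,1): (2,1)=B, (2,2)=B.
Same type (A): 0 of 2.

0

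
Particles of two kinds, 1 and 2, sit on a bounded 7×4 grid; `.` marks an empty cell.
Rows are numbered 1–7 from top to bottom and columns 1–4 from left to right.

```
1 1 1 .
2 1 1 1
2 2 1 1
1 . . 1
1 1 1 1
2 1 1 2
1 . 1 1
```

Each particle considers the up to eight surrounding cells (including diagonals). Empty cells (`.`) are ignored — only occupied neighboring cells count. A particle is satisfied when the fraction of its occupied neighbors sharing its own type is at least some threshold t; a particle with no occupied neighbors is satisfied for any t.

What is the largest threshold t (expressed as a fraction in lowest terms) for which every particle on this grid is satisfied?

Row 1: (1,1)1 2/3 · (1,2)1 4/5 · (1,3)1 4/4
Row 2: (2,1)2 2/5 · (2,2)1 5/8 · (2,3)1 6/7 · (2,4)1 4/4
Row 3: (3,1)2 2/4 · (3,2)2 2/6 · (3,3)1 5/6 · (3,4)1 4/4
Row 4: (4,1)1 2/4 · (4,4)1 4/4
Row 5: (5,1)1 3/4 · (5,2)1 5/6 · (5,3)1 5/6 · (5,4)1 3/4
Row 6: (6,1)2 0/4 · (6,2)1 6/7 · (6,3)1 6/7 · (6,4)2 0/5
Row 7: (7,1)1 1/2 · (7,3)1 3/4 · (7,4)1 2/3
The smallest same-type fraction is 0/4 at (6,1), which reduces to 0/1. Any threshold above that leaves this particle unsatisfied.

0/1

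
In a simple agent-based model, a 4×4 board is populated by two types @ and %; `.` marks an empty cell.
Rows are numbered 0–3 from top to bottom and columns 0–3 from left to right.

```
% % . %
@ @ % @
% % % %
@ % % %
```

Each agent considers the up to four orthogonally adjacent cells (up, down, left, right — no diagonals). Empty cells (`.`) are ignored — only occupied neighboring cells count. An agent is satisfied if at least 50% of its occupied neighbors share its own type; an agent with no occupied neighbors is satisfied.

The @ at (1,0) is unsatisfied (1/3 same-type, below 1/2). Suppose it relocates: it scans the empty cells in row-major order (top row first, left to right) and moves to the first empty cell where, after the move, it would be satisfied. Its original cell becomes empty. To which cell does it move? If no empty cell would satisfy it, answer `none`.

Vacating (1,0). Empty cells in order:
  (0,2): 0/3 same-type → still unsatisfied.

none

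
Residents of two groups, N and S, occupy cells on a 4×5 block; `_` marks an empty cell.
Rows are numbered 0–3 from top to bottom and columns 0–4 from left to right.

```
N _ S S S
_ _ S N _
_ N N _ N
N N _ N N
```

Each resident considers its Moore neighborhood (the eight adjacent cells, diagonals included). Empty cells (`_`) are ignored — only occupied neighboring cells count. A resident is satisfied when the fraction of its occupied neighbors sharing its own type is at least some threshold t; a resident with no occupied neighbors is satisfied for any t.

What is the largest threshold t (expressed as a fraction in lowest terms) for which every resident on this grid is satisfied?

Row 0: (0,0)N — no occupied neighbors · (0,2)S 2/3 · (0,3)S 3/4 · (0,4)S 1/2
Row 1: (1,2)S 2/5 · (1,3)N 2/6
Row 2: (2,1)N 3/4 · (2,2)N 4/5 · (2,4)N 3/3
Row 3: (3,0)N 2/2 · (3,1)N 3/3 · (3,3)N 3/3 · (3,4)N 2/2
The smallest same-type fraction is 2/6 at (1,3), which reduces to 1/3. Any threshold above that leaves this resident unsatisfied.

1/3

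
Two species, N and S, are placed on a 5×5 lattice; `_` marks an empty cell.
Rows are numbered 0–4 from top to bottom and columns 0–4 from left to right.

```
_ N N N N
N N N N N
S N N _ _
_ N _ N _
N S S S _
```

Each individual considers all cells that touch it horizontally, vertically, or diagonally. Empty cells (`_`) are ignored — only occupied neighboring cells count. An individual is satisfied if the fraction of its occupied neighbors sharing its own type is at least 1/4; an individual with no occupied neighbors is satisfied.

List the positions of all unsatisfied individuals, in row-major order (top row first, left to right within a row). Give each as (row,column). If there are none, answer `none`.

Row 0: (0,1)N 4/4 satisfied · (0,2)N 5/5 satisfied · (0,3)N 5/5 satisfied · (0,4)N 3/3 satisfied
Row 1: (1,0)N 3/4 satisfied · (1,1)N 6/7 satisfied · (1,2)N 7/7 satisfied · (1,3)N 6/6 satisfied · (1,4)N 3/3 satisfied
Row 2: (2,0)S 0/4 not · (2,1)N 5/6 satisfied · (2,2)N 6/6 satisfied
Row 3: (3,1)N 3/6 satisfied · (3,3)N 1/3 satisfied
Row 4: (4,0)N 1/2 satisfied · (4,1)S 1/3 satisfied · (4,2)S 2/4 satisfied · (4,3)S 1/2 satisfied

(2,0)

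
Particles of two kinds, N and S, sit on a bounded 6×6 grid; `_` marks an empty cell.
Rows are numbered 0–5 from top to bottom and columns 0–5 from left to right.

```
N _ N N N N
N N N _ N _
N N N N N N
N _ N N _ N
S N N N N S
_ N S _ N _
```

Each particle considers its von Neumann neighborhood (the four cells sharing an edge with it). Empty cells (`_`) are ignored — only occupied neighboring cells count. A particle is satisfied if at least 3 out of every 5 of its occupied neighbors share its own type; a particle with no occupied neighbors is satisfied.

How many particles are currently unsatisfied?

(0,0)N 1/1 ok
(0,2)N 2/2 ok
(0,3)N 2/2 ok
(0,4)N 3/3 ok
(0,5)N 1/1 ok
(1,0)N 3/3 ok
(1,1)N 3/3 ok
(1,2)N 3/3 ok
(1,4)N 2/2 ok
(2,0)N 3/3 ok
(2,1)N 3/3 ok
(2,2)N 4/4 ok
(2,3)N 3/3 ok
(2,4)N 3/3 ok
(2,5)N 2/2 ok
(3,0)N 1/2 unhappy
(3,2)N 3/3 ok
(3,3)N 3/3 ok
(3,5)N 1/2 unhappy
(4,0)S 0/2 unhappy
(4,1)N 2/3 ok
(4,2)N 3/4 ok
(4,3)N 3/3 ok
(4,4)N 2/3 ok
(4,5)S 0/2 unhappy
(5,1)N 1/2 unhappy
(5,2)S 0/2 unhappy
(5,4)N 1/1 ok
Unsatisfied: (3,0), (3,5), (4,0), (4,5), (5,1), (5,2) — 6 in total.

6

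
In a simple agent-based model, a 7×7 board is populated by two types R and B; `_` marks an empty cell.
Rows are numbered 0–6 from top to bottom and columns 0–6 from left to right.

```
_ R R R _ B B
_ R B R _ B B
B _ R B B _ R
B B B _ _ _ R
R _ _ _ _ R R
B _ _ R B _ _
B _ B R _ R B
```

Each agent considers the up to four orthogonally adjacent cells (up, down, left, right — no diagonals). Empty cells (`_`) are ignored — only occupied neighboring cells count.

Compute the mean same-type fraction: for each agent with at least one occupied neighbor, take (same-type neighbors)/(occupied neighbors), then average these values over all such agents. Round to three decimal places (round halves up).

Row 0: (0,1)R 2/2 · (0,2)R 2/3 · (0,3)R 2/2 · (0,5)B 2/2 · (0,6)B 2/2
Row 1: (1,1)R 1/2 · (1,2)B 0/4 · (1,3)R 1/3 · (1,5)B 2/2 · (1,6)B 2/3
Row 2: (2,0)B 1/1 · (2,2)R 0/3 · (2,3)B 1/3 · (2,4)B 1/1 · (2,6)R 1/2
Row 3: (3,0)B 2/3 · (3,1)B 2/2 · (3,2)B 1/2 · (3,6)R 2/2
Row 4: (4,0)R 0/2 · (4,5)R 1/1 · (4,6)R 2/2
Row 5: (5,0)B 1/2 · (5,3)R 1/2 · (5,4)B 0/1
Row 6: (6,0)B 1/1 · (6,2)B 0/1 · (6,3)R 1/2 · (6,5)R 0/1 · (6,6)B 0/1
Sum over 30 agents: 2/2 + 2/3 + 2/2 + 2/2 + 2/2 + 1/2 + 0/4 + 1/3 + 2/2 + 2/3 + 1/1 + 0/3 + 1/3 + 1/1 + 1/2 + 2/3 + 2/2 + 1/2 + 2/2 + 0/2 + 1/1 + 2/2 + 1/2 + 1/2 + 0/1 + 1/1 + 0/1 + 1/2 + 0/1 + 0/1 = 53/3; mean = 53/3 ÷ 30 = 53/90 = 0.588888… → 0.589.

0.589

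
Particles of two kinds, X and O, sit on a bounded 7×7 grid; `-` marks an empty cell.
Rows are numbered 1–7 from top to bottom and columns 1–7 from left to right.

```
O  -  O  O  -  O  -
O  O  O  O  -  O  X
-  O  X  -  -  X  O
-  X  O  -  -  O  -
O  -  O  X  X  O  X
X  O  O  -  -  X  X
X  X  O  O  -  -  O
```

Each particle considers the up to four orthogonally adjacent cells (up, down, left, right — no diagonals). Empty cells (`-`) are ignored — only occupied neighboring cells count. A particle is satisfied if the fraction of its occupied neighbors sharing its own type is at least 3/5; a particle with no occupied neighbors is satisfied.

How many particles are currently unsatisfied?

19

(1,1)O 1/1 ok
(1,3)O 2/2 ok
(1,4)O 2/2 ok
(1,6)O 1/1 ok
(2,1)O 2/2 ok
(2,2)O 3/3 ok
(2,3)O 3/4 ok
(2,4)O 2/2 ok
(2,6)O 1/3 unhappy
(2,7)X 0/2 unhappy
(3,2)O 1/3 unhappy
(3,3)X 0/3 unhappy
(3,6)X 0/3 unhappy
(3,7)O 0/2 unhappy
(4,2)X 0/2 unhappy
(4,3)O 1/3 unhappy
(4,6)O 1/2 unhappy
(5,1)O 0/1 unhappy
(5,3)O 2/3 ok
(5,4)X 1/2 unhappy
(5,5)X 1/2 unhappy
(5,6)O 1/4 unhappy
(5,7)X 1/2 unhappy
(6,1)X 1/3 unhappy
(6,2)O 1/3 unhappy
(6,3)O 3/3 ok
(6,6)X 1/2 unhappy
(6,7)X 2/3 ok
(7,1)X 2/2 ok
(7,2)X 1/3 unhappy
(7,3)O 2/3 ok
(7,4)O 1/1 ok
(7,7)O 0/1 unhappy
Unsatisfied: (2,6), (2,7), (3,2), (3,3), (3,6), (3,7), (4,2), (4,3), (4,6), (5,1), (5,4), (5,5), (5,6), (5,7), (6,1), (6,2), (6,6), (7,2), (7,7) — 19 in total.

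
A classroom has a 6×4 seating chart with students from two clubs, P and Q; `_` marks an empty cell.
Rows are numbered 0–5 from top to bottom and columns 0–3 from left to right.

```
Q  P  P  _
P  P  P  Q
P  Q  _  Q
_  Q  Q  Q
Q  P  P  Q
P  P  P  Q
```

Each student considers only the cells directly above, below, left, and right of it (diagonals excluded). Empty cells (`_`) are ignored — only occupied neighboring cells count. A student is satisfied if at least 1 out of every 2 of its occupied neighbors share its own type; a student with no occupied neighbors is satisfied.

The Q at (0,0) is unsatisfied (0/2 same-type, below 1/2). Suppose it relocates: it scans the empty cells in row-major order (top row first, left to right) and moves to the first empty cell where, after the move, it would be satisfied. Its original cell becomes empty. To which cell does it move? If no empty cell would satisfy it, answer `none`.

(0,3)

Vacating (0,0). Empty cells in order:
  (0,3): 1/2 same-type → satisfied — stop here.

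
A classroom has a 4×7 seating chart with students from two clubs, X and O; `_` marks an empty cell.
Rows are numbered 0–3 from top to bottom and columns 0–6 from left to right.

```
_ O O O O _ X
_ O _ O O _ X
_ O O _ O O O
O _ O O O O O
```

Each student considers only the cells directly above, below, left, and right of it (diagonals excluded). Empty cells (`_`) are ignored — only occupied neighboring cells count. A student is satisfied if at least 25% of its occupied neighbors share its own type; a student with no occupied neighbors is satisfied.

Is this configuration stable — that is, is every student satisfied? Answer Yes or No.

Row 0: (0,1)O 2/2 ok · (0,2)O 2/2 ok · (0,3)O 3/3 ok · (0,4)O 2/2 ok · (0,6)X 1/1 ok
Row 1: (1,1)O 2/2 ok · (1,3)O 2/2 ok · (1,4)O 3/3 ok · (1,6)X 1/2 ok
Row 2: (2,1)O 2/2 ok · (2,2)O 2/2 ok · (2,4)O 3/3 ok · (2,5)O 3/3 ok · (2,6)O 2/3 ok
Row 3: (3,0)O 0/0 ok · (3,2)O 2/2 ok · (3,3)O 2/2 ok · (3,4)O 3/3 ok · (3,5)O 3/3 ok · (3,6)O 2/2 ok
All meet the threshold, so the configuration is stable.

Yes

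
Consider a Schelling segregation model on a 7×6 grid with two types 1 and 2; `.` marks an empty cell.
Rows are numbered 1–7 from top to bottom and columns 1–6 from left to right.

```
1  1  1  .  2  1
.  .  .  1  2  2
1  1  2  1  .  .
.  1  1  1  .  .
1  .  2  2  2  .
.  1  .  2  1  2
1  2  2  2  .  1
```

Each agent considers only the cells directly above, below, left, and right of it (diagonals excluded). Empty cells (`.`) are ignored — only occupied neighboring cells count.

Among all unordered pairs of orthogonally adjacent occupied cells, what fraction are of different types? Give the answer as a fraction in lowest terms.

Scan each occupied cell's neighbors to the right and below so each pair is counted once.
Row 1: 1(1,1)–1(1,2)= 1(1,2)–1(1,3)= 2(1,5)–1(1,6)≠ 2(1,5)–2(2,5)= 1(1,6)–2(2,6)≠  → 2/5 unlike.
Row 2: 1(2,4)–2(2,5)≠ 1(2,4)–1(3,4)= 2(2,5)–2(2,6)=  → 1/3 unlike.
Row 3: 1(3,1)–1(3,2)= 1(3,2)–2(3,3)≠ 1(3,2)–1(4,2)= 2(3,3)–1(3,4)≠ 2(3,3)–1(4,3)≠ 1(3,4)–1(4,4)=  → 3/6 unlike.
Row 4: 1(4,2)–1(4,3)= 1(4,3)–1(4,4)= 1(4,3)–2(5,3)≠ 1(4,4)–2(5,4)≠  → 2/4 unlike.
Row 5: 2(5,3)–2(5,4)= 2(5,4)–2(5,5)= 2(5,4)–2(6,4)= 2(5,5)–1(6,5)≠  → 1/4 unlike.
Row 6: 1(6,2)–2(7,2)≠ 2(6,4)–1(6,5)≠ 2(6,4)–2(7,4)= 1(6,5)–2(6,6)≠ 2(6,6)–1(7,6)≠  → 4/5 unlike.
Row 7: 1(7,1)–2(7,2)≠ 2(7,2)–2(7,3)= 2(7,3)–2(7,4)=  → 1/3 unlike.
Total adjacent occupied pairs: 30; unlike-type pairs: 14.
14/30 reduces to 7/15.

7/15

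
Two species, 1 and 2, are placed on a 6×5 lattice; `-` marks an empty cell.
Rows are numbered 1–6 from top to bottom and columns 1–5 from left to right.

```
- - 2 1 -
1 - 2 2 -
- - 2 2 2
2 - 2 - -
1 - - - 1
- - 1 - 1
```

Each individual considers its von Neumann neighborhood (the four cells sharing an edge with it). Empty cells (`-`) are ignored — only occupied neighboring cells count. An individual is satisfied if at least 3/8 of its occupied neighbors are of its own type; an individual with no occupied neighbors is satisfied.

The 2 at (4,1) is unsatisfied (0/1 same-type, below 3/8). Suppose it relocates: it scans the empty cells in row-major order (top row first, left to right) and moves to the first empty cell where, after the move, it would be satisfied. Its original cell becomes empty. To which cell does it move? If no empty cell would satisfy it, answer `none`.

(1,2)

Vacating (4,1). Empty cells in order:
  (1,1): 0/1 same-type → still unsatisfied.
  (1,2): 1/1 same-type → satisfied — stop here.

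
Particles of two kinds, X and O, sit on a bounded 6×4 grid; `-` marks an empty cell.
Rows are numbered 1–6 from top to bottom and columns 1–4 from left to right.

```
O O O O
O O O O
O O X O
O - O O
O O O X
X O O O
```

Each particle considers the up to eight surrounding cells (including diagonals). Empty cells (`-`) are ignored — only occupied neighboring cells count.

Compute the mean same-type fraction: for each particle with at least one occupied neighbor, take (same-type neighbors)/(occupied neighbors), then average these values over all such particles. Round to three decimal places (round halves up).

0.750

(1,1)O 3/3
(1,2)O 5/5
(1,3)O 5/5
(1,4)O 3/3
(2,1)O 5/5
(2,2)O 7/8
(2,3)O 7/8
(2,4)O 4/5
(3,1)O 4/4
(3,2)O 6/7
(3,3)X 0/7
(3,4)O 4/5
(4,1)O 4/4
(4,3)O 5/7
(4,4)O 3/5
(5,1)O 3/4
(5,2)O 6/7
(5,3)O 6/7
(5,4)X 0/5
(6,1)X 0/3
(6,2)O 4/5
(6,3)O 4/5
(6,4)O 2/3
Sum over 23 particles: 3/3 + 5/5 + 5/5 + 3/3 + 5/5 + 7/8 + 7/8 + 4/5 + 4/4 + 6/7 + 0/7 + 4/5 + 4/4 + 5/7 + 3/5 + 3/4 + 6/7 + 6/7 + 0/5 + 0/3 + 4/5 + 4/5 + 2/3 = 3623/210; mean = 3623/210 ÷ 23 = 3623/4830 = 0.750103… → 0.750.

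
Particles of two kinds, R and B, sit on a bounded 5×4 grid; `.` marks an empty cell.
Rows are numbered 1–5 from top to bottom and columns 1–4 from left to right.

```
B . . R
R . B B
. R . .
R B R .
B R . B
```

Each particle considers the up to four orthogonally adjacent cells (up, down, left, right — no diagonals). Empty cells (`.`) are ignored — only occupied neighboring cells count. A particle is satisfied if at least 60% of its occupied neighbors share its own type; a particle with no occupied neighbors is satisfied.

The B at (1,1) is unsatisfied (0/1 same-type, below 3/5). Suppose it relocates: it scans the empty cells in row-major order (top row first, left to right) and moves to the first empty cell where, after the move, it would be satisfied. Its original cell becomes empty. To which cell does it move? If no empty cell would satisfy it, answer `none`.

Vacating (1,1). Empty cells in order:
  (1,2): 0/0 same-type → satisfied — stop here.

(1,2)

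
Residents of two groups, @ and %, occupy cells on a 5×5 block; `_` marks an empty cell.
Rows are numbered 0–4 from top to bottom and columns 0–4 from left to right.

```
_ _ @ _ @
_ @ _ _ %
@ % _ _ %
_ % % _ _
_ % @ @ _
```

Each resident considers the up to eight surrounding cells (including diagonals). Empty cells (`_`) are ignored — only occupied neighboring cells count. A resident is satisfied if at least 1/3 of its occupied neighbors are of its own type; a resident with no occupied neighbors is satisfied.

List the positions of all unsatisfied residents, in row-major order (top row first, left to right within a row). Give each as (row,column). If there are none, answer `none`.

(0,4), (4,2)

(0,2)@ 1/1 satisfied
(0,4)@ 0/1 not
(1,1)@ 2/3 satisfied
(1,4)% 1/2 satisfied
(2,0)@ 1/3 satisfied
(2,1)% 2/4 satisfied
(2,4)% 1/1 satisfied
(3,1)% 3/5 satisfied
(3,2)% 3/5 satisfied
(4,1)% 2/3 satisfied
(4,2)@ 1/4 not
(4,3)@ 1/2 satisfied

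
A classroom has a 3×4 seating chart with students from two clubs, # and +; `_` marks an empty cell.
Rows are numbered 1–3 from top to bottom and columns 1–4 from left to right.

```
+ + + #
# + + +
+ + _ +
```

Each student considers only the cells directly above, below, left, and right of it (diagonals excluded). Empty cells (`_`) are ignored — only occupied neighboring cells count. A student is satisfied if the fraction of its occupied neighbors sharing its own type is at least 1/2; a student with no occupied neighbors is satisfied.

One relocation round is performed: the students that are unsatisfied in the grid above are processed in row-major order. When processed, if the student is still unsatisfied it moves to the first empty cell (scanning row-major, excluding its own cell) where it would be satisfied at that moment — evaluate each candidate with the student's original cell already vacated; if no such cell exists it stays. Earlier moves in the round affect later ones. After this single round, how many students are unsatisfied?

Initially unsatisfied (in order): (1,4), (2,1).
  (1,4): no empty cell satisfies it; stays.
  (2,1): no empty cell satisfies it; stays.
Resulting grid:
+ + + #
# + + +
+ + _ +
Unsatisfied now: (1,4), (2,1).

2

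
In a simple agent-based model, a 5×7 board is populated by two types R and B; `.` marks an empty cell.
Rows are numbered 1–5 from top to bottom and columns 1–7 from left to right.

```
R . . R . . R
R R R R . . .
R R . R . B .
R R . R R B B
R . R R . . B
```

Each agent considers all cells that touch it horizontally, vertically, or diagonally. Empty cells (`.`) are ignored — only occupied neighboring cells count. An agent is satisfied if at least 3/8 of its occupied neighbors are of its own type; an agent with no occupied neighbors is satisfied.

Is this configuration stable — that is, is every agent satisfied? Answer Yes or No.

Yes

Row 1: (1,1)R 2/2 satisfied · (1,4)R 2/2 satisfied · (1,7)R 0/0 satisfied
Row 2: (2,1)R 4/4 satisfied · (2,2)R 5/5 satisfied · (2,3)R 5/5 satisfied · (2,4)R 3/3 satisfied
Row 3: (3,1)R 5/5 satisfied · (3,2)R 6/6 satisfied · (3,4)R 4/4 satisfied · (3,6)B 2/3 satisfied
Row 4: (4,1)R 4/4 satisfied · (4,2)R 5/5 satisfied · (4,4)R 4/4 satisfied · (4,5)R 3/5 satisfied · (4,6)B 3/4 satisfied · (4,7)B 3/3 satisfied
Row 5: (5,1)R 2/2 satisfied · (5,3)R 3/3 satisfied · (5,4)R 3/3 satisfied · (5,7)B 2/2 satisfied
All meet the threshold, so the configuration is stable.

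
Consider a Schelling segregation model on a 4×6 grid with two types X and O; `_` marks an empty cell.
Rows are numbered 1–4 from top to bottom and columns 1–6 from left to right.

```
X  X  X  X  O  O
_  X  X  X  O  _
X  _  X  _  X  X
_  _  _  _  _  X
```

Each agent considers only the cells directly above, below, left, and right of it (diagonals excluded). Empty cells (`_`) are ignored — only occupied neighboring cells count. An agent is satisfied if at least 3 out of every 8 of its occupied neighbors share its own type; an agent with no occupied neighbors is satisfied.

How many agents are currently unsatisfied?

1

Row 1: (1,1)X 1/1 ok · (1,2)X 3/3 ok · (1,3)X 3/3 ok · (1,4)X 2/3 ok · (1,5)O 2/3 ok · (1,6)O 1/1 ok
Row 2: (2,2)X 2/2 ok · (2,3)X 4/4 ok · (2,4)X 2/3 ok · (2,5)O 1/3 unhappy
Row 3: (3,1)X 0/0 ok · (3,3)X 1/1 ok · (3,5)X 1/2 ok · (3,6)X 2/2 ok
Row 4: (4,6)X 1/1 ok
Unsatisfied: (2,5) — 1 in total.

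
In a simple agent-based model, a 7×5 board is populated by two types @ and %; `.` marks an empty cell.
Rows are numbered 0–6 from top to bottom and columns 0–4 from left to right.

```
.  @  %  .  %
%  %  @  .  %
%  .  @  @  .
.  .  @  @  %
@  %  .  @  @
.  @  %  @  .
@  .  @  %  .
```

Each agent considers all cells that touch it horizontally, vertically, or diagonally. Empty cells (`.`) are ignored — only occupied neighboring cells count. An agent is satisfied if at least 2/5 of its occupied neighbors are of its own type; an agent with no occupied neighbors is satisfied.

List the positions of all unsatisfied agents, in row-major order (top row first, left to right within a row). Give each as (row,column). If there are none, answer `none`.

Row 0: (0,1)@ 1/4 not · (0,2)% 1/3 not · (0,4)% 1/1 satisfied
Row 1: (1,0)% 2/3 satisfied · (1,1)% 3/6 satisfied · (1,2)@ 3/5 satisfied · (1,4)% 1/2 satisfied
Row 2: (2,0)% 2/2 satisfied · (2,2)@ 4/5 satisfied · (2,3)@ 4/6 satisfied
Row 3: (3,2)@ 4/5 satisfied · (3,3)@ 5/6 satisfied · (3,4)% 0/4 not
Row 4: (4,0)@ 1/2 satisfied · (4,1)% 1/4 not · (4,3)@ 4/6 satisfied · (4,4)@ 3/4 satisfied
Row 5: (5,1)@ 3/5 satisfied · (5,2)% 2/6 not · (5,3)@ 3/5 satisfied
Row 6: (6,0)@ 1/1 satisfied · (6,2)@ 2/4 satisfied · (6,3)% 1/3 not

(0,1), (0,2), (3,4), (4,1), (5,2), (6,3)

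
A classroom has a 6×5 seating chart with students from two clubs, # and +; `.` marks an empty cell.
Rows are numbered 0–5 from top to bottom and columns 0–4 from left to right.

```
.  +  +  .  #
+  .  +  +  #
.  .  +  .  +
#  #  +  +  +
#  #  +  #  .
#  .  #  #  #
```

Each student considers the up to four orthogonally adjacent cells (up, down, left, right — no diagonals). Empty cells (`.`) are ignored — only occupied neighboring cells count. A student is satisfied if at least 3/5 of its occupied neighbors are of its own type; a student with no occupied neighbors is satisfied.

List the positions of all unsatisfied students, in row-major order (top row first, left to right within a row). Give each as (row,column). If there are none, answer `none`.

(1,3), (1,4), (2,4), (4,2), (4,3), (5,2)

(0,1)+ 1/1 ✓
(0,2)+ 2/2 ✓
(0,4)# 1/1 ✓
(1,0)+ 0/0 ✓
(1,2)+ 3/3 ✓
(1,3)+ 1/2 ✗
(1,4)# 1/3 ✗
(2,2)+ 2/2 ✓
(2,4)+ 1/2 ✗
(3,0)# 2/2 ✓
(3,1)# 2/3 ✓
(3,2)+ 3/4 ✓
(3,3)+ 2/3 ✓
(3,4)+ 2/2 ✓
(4,0)# 3/3 ✓
(4,1)# 2/3 ✓
(4,2)+ 1/4 ✗
(4,3)# 1/3 ✗
(5,0)# 1/1 ✓
(5,2)# 1/2 ✗
(5,3)# 3/3 ✓
(5,4)# 1/1 ✓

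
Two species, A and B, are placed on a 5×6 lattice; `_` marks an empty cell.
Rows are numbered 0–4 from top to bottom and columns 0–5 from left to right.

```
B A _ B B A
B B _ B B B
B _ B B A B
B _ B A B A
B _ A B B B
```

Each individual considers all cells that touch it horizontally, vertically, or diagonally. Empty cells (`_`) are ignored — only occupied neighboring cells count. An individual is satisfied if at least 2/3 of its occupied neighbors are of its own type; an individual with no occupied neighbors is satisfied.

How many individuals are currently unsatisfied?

Row 0: (0,0)B 2/3 ok · (0,1)A 0/3 unhappy · (0,3)B 3/3 ok · (0,4)B 4/5 ok · (0,5)A 0/3 unhappy
Row 1: (1,0)B 3/4 ok · (1,1)B 4/5 ok · (1,3)B 5/6 ok · (1,4)B 6/8 ok · (1,5)B 3/5 unhappy
Row 2: (2,0)B 3/3 ok · (2,2)B 4/5 ok · (2,3)B 5/7 ok · (2,4)A 2/8 unhappy · (2,5)B 3/5 unhappy
Row 3: (3,0)B 2/2 ok · (3,2)B 3/5 unhappy · (3,3)A 2/8 unhappy · (3,4)B 5/8 unhappy · (3,5)A 1/5 unhappy
Row 4: (4,0)B 1/1 ok · (4,2)A 1/3 unhappy · (4,3)B 3/5 unhappy · (4,4)B 3/5 unhappy · (4,5)B 2/3 ok
Unsatisfied: (0,1), (0,5), (1,5), (2,4), (2,5), (3,2), (3,3), (3,4), (3,5), (4,2), (4,3), (4,4) — 12 in total.

12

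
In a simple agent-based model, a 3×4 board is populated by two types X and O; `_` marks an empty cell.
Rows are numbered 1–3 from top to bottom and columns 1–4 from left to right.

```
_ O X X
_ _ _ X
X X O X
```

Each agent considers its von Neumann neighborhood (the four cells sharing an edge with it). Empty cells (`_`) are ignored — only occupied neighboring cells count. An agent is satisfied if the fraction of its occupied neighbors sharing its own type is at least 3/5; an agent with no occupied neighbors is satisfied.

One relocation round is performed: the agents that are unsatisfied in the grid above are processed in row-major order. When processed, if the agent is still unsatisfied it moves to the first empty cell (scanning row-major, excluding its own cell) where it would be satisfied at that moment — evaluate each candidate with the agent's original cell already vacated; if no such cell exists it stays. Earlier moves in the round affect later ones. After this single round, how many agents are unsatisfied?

Initially unsatisfied (in order): (1,2), (1,3), (3,2), (3,3), (3,4).
  (1,2) → (1,1).
  (1,3): now satisfied by earlier moves; stays.
  (3,2) → (2,2).
  (3,3): no empty cell satisfies it; stays.
  (3,4) → (1,2).
Resulting grid:
O X X X
_ X _ X
X _ O _
Unsatisfied now: (1,1).

1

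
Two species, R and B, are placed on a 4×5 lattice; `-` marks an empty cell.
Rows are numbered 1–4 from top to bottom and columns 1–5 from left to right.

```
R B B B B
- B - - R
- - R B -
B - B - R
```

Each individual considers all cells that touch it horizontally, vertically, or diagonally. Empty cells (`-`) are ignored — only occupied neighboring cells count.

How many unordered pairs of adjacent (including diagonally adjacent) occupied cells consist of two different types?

Scan each occupied cell's neighbors to the right and below (and the two forward diagonals) so each pair is counted once.
From row 1: 4 unlike of 9 pairs (running 4/9).
From row 2: 2 unlike of 2 pairs (running 6/11).
From row 3: 3 unlike of 4 pairs (running 9/15).
Total adjacent occupied pairs: 15; unlike-type pairs: 9.

9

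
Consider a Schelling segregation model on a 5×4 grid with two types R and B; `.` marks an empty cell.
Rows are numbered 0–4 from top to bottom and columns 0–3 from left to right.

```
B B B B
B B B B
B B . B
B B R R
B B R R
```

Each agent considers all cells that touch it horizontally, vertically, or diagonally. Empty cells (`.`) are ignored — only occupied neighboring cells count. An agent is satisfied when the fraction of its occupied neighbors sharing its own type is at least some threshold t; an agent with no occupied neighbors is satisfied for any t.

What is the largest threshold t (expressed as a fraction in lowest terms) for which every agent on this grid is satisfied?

(0,0)B 3/3
(0,1)B 5/5
(0,2)B 5/5
(0,3)B 3/3
(1,0)B 5/5
(1,1)B 7/7
(1,2)B 7/7
(1,3)B 4/4
(2,0)B 5/5
(2,1)B 6/7
(2,3)B 2/4
(3,0)B 5/5
(3,1)B 5/7
(3,2)R 3/7
(3,3)R 3/4
(4,0)B 3/3
(4,1)B 3/5
(4,2)R 3/5
(4,3)R 3/3
The smallest same-type fraction is 3/7 at (3,2), which reduces to 3/7. Any threshold above that leaves this agent unsatisfied.

3/7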